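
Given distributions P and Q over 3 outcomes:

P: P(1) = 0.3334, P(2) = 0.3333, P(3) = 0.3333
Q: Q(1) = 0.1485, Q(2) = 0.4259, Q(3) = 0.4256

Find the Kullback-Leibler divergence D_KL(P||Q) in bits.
0.1536 bits

D_KL(P||Q) = Σ P(x) log₂(P(x)/Q(x))

Computing term by term:
  P(1)·log₂(P(1)/Q(1)) = 0.3334·log₂(0.3334/0.1485) = 0.38901
  P(2)·log₂(P(2)/Q(2)) = 0.3333·log₂(0.3333/0.4259) = -0.11789
  P(3)·log₂(P(3)/Q(3)) = 0.3333·log₂(0.3333/0.4256) = -0.11755

D_KL(P||Q) = 0.38901 - 0.11789 - 0.11755 = 0.15357 ≈ 0.1536 bits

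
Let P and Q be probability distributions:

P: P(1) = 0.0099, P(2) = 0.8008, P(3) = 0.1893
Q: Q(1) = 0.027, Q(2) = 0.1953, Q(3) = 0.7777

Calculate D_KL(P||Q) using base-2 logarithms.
1.2300 bits

D_KL(P||Q) = Σ P(x) log₂(P(x)/Q(x))

Computing term by term:
  P(1)·log₂(P(1)/Q(1)) = 0.0099·log₂(0.0099/0.027) = -0.01433
  P(2)·log₂(P(2)/Q(2)) = 0.8008·log₂(0.8008/0.1953) = 1.63023
  P(3)·log₂(P(3)/Q(3)) = 0.1893·log₂(0.1893/0.7777) = -0.38590

D_KL(P||Q) = -0.01433 + 1.63023 - 0.38590 = 1.23000 ≈ 1.2300 bits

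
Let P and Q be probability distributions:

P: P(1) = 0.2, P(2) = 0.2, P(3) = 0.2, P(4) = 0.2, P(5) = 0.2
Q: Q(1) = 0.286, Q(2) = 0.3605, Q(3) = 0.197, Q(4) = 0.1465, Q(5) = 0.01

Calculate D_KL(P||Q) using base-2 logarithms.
0.6854 bits

D_KL(P||Q) = Σ P(x) log₂(P(x)/Q(x))

Computing term by term:
  P(1)·log₂(P(1)/Q(1)) = 0.2·log₂(0.2/0.286) = -0.10320
  P(2)·log₂(P(2)/Q(2)) = 0.2·log₂(0.2/0.3605) = -0.17000
  P(3)·log₂(P(3)/Q(3)) = 0.2·log₂(0.2/0.197) = 0.00436
  P(4)·log₂(P(4)/Q(4)) = 0.2·log₂(0.2/0.1465) = 0.08982
  P(5)·log₂(P(5)/Q(5)) = 0.2·log₂(0.2/0.01) = 0.86439

D_KL(P||Q) = -0.10320 - 0.17000 + 0.00436 + 0.08982 + 0.86439 = 0.68537 ≈ 0.6854 bits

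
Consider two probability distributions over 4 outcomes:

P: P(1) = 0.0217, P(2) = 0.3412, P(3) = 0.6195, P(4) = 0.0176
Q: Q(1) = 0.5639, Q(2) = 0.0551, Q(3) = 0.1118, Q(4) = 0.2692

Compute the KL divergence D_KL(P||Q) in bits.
2.2566 bits

D_KL(P||Q) = Σ P(x) log₂(P(x)/Q(x))

Computing term by term:
  P(1)·log₂(P(1)/Q(1)) = 0.0217·log₂(0.0217/0.5639) = -0.10198
  P(2)·log₂(P(2)/Q(2)) = 0.3412·log₂(0.3412/0.0551) = 0.89752
  P(3)·log₂(P(3)/Q(3)) = 0.6195·log₂(0.6195/0.1118) = 1.53028
  P(4)·log₂(P(4)/Q(4)) = 0.0176·log₂(0.0176/0.2692) = -0.06926

D_KL(P||Q) = -0.10198 + 0.89752 + 1.53028 - 0.06926 = 2.25656 ≈ 2.2566 bits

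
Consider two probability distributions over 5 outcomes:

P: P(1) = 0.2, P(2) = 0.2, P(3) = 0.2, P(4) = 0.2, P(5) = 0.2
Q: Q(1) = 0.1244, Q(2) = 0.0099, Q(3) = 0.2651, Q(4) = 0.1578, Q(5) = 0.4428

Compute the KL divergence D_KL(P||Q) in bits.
0.7620 bits

D_KL(P||Q) = Σ P(x) log₂(P(x)/Q(x))

Computing term by term:
  P(1)·log₂(P(1)/Q(1)) = 0.2·log₂(0.2/0.1244) = 0.13700
  P(2)·log₂(P(2)/Q(2)) = 0.2·log₂(0.2/0.0099) = 0.86729
  P(3)·log₂(P(3)/Q(3)) = 0.2·log₂(0.2/0.2651) = -0.08131
  P(4)·log₂(P(4)/Q(4)) = 0.2·log₂(0.2/0.1578) = 0.06838
  P(5)·log₂(P(5)/Q(5)) = 0.2·log₂(0.2/0.4428) = -0.22933

D_KL(P||Q) = 0.13700 + 0.86729 - 0.08131 + 0.06838 - 0.22933 = 0.76203 ≈ 0.7620 bits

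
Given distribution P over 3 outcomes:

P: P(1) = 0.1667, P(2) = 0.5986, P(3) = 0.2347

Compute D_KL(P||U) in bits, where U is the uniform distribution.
0.2201 bits

U(i) = 1/3 for all i

D_KL(P||U) = Σ P(x) log₂(P(x) / (1/3))
           = Σ P(x) log₂(P(x)) + log₂(3)
           = log₂(3) - H(P)

H(P) = -Σ P(x) log₂(P(x)):
  -P(1)·log₂(P(1)) = -(0.1667)·log₂(0.1667) = 0.43087
  -P(2)·log₂(P(2)) = -(0.5986)·log₂(0.5986) = 0.44317
  -P(3)·log₂(P(3)) = -(0.2347)·log₂(0.2347) = 0.49078
H(P) = 0.43087 + 0.44317 + 0.49078 = 1.36482 bits

log₂(3) = 1.58496 bits

D_KL(P||U) = 1.58496 - 1.36482 = 0.22014 ≈ 0.2201 bits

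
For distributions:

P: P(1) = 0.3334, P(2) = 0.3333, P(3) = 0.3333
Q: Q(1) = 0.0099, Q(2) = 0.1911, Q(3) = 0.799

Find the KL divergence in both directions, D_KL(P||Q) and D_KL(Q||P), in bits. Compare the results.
D_KL(P||Q) = 1.5386 bits, D_KL(Q||P) = 0.8043 bits. D_KL(P||Q) is larger than D_KL(Q||P) by 0.7343 bits; the two directions differ.

D_KL(P||Q) = Σ P(x) log₂(P(x)/Q(x))

Computing term by term:
  P(1)·log₂(P(1)/Q(1)) = 0.3334·log₂(0.3334/0.0099) = 1.69157
  P(2)·log₂(P(2)/Q(2)) = 0.3333·log₂(0.3333/0.1911) = 0.26747
  P(3)·log₂(P(3)/Q(3)) = 0.3333·log₂(0.3333/0.799) = -0.42042

D_KL(P||Q) = 1.69157 + 0.26747 - 0.42042 = 1.53862 ≈ 1.5386 bits

D_KL(Q||P) = Σ Q(x) log₂(Q(x)/P(x))

Computing term by term:
  Q(1)·log₂(Q(1)/P(1)) = 0.0099·log₂(0.0099/0.3334) = -0.05023
  Q(2)·log₂(Q(2)/P(2)) = 0.1911·log₂(0.1911/0.3333) = -0.15336
  Q(3)·log₂(Q(3)/P(3)) = 0.799·log₂(0.799/0.3333) = 1.00784

D_KL(Q||P) = -0.05023 - 0.15336 + 1.00784 = 0.80425 ≈ 0.8043 bits

These are NOT equal (difference: 0.7343 bits). KL divergence is asymmetric: D_KL(P||Q) ≠ D_KL(Q||P) in general.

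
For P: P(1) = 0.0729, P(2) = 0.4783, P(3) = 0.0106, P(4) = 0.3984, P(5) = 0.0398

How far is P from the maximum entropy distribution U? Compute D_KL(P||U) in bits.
0.7540 bits

U(i) = 1/5 for all i

D_KL(P||U) = Σ P(x) log₂(P(x) / (1/5))
           = Σ P(x) log₂(P(x)) + log₂(5)
           = log₂(5) - H(P)

H(P) = -Σ P(x) log₂(P(x)):
  -P(1)·log₂(P(1)) = -(0.0729)·log₂(0.0729) = 0.27541
  -P(2)·log₂(P(2)) = -(0.4783)·log₂(0.4783) = 0.50892
  -P(3)·log₂(P(3)) = -(0.0106)·log₂(0.0106) = 0.06953
  -P(4)·log₂(P(4)) = -(0.3984)·log₂(0.3984) = 0.52896
  -P(5)·log₂(P(5)) = -(0.0398)·log₂(0.0398) = 0.18511
H(P) = 0.27541 + 0.50892 + 0.06953 + 0.52896 + 0.18511 = 1.56793 bits

log₂(5) = 2.32193 bits

D_KL(P||U) = 2.32193 - 1.56793 = 0.75400 ≈ 0.7540 bits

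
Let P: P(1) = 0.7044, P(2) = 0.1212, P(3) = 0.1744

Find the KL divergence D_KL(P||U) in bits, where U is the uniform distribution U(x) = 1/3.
0.4205 bits

U(i) = 1/3 for all i

D_KL(P||U) = Σ P(x) log₂(P(x) / (1/3))
           = Σ P(x) log₂(P(x)) + log₂(3)
           = log₂(3) - H(P)

H(P) = -Σ P(x) log₂(P(x)):
  -P(1)·log₂(P(1)) = -(0.7044)·log₂(0.7044) = 0.35610
  -P(2)·log₂(P(2)) = -(0.1212)·log₂(0.1212) = 0.36900
  -P(3)·log₂(P(3)) = -(0.1744)·log₂(0.1744) = 0.43941
H(P) = 0.35610 + 0.36900 + 0.43941 = 1.16451 bits

log₂(3) = 1.58496 bits

D_KL(P||U) = 1.58496 - 1.16451 = 0.42045 ≈ 0.4205 bits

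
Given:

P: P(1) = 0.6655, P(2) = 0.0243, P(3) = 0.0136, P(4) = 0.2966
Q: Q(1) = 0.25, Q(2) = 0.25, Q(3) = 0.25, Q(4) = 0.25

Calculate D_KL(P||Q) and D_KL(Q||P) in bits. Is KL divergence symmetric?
D_KL(P||Q) = 0.8743 bits, D_KL(Q||P) = 1.4760 bits. No, KL divergence is not symmetric.

D_KL(P||Q) = Σ P(x) log₂(P(x)/Q(x))

Computing term by term:
  P(1)·log₂(P(1)/Q(1)) = 0.6655·log₂(0.6655/0.25) = 0.94003
  P(2)·log₂(P(2)/Q(2)) = 0.0243·log₂(0.0243/0.25) = -0.08172
  P(3)·log₂(P(3)/Q(3)) = 0.0136·log₂(0.0136/0.25) = -0.05712
  P(4)·log₂(P(4)/Q(4)) = 0.2966·log₂(0.2966/0.25) = 0.07314

D_KL(P||Q) = 0.94003 - 0.08172 - 0.05712 + 0.07314 = 0.87433 ≈ 0.8743 bits

D_KL(Q||P) = Σ Q(x) log₂(Q(x)/P(x))

Computing term by term:
  Q(1)·log₂(Q(1)/P(1)) = 0.25·log₂(0.25/0.6655) = -0.35313
  Q(2)·log₂(Q(2)/P(2)) = 0.25·log₂(0.25/0.0243) = 0.84072
  Q(3)·log₂(Q(3)/P(3)) = 0.25·log₂(0.25/0.0136) = 1.05006
  Q(4)·log₂(Q(4)/P(4)) = 0.25·log₂(0.25/0.2966) = -0.06165

D_KL(Q||P) = -0.35313 + 0.84072 + 1.05006 - 0.06165 = 1.47600 ≈ 1.4760 bits

These are NOT equal (difference: 0.6017 bits). KL divergence is asymmetric: D_KL(P||Q) ≠ D_KL(Q||P) in general.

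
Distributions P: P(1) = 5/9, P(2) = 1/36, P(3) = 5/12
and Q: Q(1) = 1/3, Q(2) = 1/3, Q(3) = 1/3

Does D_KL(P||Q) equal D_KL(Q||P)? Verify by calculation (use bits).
D_KL(P||Q) = 0.4440 bits, D_KL(Q||P) = 0.8420 bits. No — D_KL(P||Q) ≠ D_KL(Q||P) for this pair.

D_KL(P||Q) = Σ P(x) log₂(P(x)/Q(x))

Computing term by term:
  P(1)·log₂(P(1)/Q(1)) = (5/9)·log₂((5/9)/(1/3)) = 0.40943
  P(2)·log₂(P(2)/Q(2)) = (1/36)·log₂((1/36)/(1/3)) = -0.09958
  P(3)·log₂(P(3)/Q(3)) = (5/12)·log₂((5/12)/(1/3)) = 0.13414

D_KL(P||Q) = 0.40943 - 0.09958 + 0.13414 = 0.44399 ≈ 0.4440 bits

D_KL(Q||P) = Σ Q(x) log₂(Q(x)/P(x))

Computing term by term:
  Q(1)·log₂(Q(1)/P(1)) = (1/3)·log₂((1/3)/(5/9)) = -0.24566
  Q(2)·log₂(Q(2)/P(2)) = (1/3)·log₂((1/3)/(1/36)) = 1.19499
  Q(3)·log₂(Q(3)/P(3)) = (1/3)·log₂((1/3)/(5/12)) = -0.10731

D_KL(Q||P) = -0.24566 + 1.19499 - 0.10731 = 0.84202 ≈ 0.8420 bits

These are NOT equal (difference: 0.3980 bits). KL divergence is asymmetric: D_KL(P||Q) ≠ D_KL(Q||P) in general.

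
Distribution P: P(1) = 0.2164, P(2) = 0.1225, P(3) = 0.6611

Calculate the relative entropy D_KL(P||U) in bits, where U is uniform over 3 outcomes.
0.3413 bits

U(i) = 1/3 for all i

D_KL(P||U) = Σ P(x) log₂(P(x) / (1/3))
           = Σ P(x) log₂(P(x)) + log₂(3)
           = log₂(3) - H(P)

H(P) = -Σ P(x) log₂(P(x)):
  -P(1)·log₂(P(1)) = -(0.2164)·log₂(0.2164) = 0.47786
  -P(2)·log₂(P(2)) = -(0.1225)·log₂(0.1225) = 0.37107
  -P(3)·log₂(P(3)) = -(0.6611)·log₂(0.6611) = 0.39472
H(P) = 0.47786 + 0.37107 + 0.39472 = 1.24365 bits

log₂(3) = 1.58496 bits

D_KL(P||U) = 1.58496 - 1.24365 = 0.34131 ≈ 0.3413 bits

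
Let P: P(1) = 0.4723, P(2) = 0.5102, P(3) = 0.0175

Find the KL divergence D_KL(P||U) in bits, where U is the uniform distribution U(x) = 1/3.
0.4764 bits

U(i) = 1/3 for all i

D_KL(P||U) = Σ P(x) log₂(P(x) / (1/3))
           = Σ P(x) log₂(P(x)) + log₂(3)
           = log₂(3) - H(P)

H(P) = -Σ P(x) log₂(P(x)):
  -P(1)·log₂(P(1)) = -(0.4723)·log₂(0.4723) = 0.51113
  -P(2)·log₂(P(2)) = -(0.5102)·log₂(0.5102) = 0.49534
  -P(3)·log₂(P(3)) = -(0.0175)·log₂(0.0175) = 0.10214
H(P) = 0.51113 + 0.49534 + 0.10214 = 1.10861 bits

log₂(3) = 1.58496 bits

D_KL(P||U) = 1.58496 - 1.10861 = 0.47635 ≈ 0.4764 bits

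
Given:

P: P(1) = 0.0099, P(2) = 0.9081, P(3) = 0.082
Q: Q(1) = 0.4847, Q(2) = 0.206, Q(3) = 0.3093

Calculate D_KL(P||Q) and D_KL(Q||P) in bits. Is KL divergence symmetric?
D_KL(P||Q) = 1.7309 bits, D_KL(Q||P) = 2.8724 bits. No, KL divergence is not symmetric.

D_KL(P||Q) = Σ P(x) log₂(P(x)/Q(x))

Computing term by term:
  P(1)·log₂(P(1)/Q(1)) = 0.0099·log₂(0.0099/0.4847) = -0.05557
  P(2)·log₂(P(2)/Q(2)) = 0.9081·log₂(0.9081/0.206) = 1.94352
  P(3)·log₂(P(3)/Q(3)) = 0.082·log₂(0.082/0.3093) = -0.15706

D_KL(P||Q) = -0.05557 + 1.94352 - 0.15706 = 1.73089 ≈ 1.7309 bits

D_KL(Q||P) = Σ Q(x) log₂(Q(x)/P(x))

Computing term by term:
  Q(1)·log₂(Q(1)/P(1)) = 0.4847·log₂(0.4847/0.0099) = 2.72087
  Q(2)·log₂(Q(2)/P(2)) = 0.206·log₂(0.206/0.9081) = -0.44088
  Q(3)·log₂(Q(3)/P(3)) = 0.3093·log₂(0.3093/0.082) = 0.59241

D_KL(Q||P) = 2.72087 - 0.44088 + 0.59241 = 2.87240 ≈ 2.8724 bits

These are NOT equal (difference: 1.1415 bits). KL divergence is asymmetric: D_KL(P||Q) ≠ D_KL(Q||P) in general.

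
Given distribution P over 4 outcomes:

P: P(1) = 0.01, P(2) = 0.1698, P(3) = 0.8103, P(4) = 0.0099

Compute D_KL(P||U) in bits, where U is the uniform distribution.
1.1874 bits

U(i) = 1/4 for all i

D_KL(P||U) = Σ P(x) log₂(P(x) / (1/4))
           = Σ P(x) log₂(P(x)) + log₂(4)
           = log₂(4) - H(P)

H(P) = -Σ P(x) log₂(P(x)):
  -P(1)·log₂(P(1)) = -(0.01)·log₂(0.01) = 0.06644
  -P(2)·log₂(P(2)) = -(0.1698)·log₂(0.1698) = 0.43436
  -P(3)·log₂(P(3)) = -(0.8103)·log₂(0.8103) = 0.24590
  -P(4)·log₂(P(4)) = -(0.0099)·log₂(0.0099) = 0.06592
H(P) = 0.06644 + 0.43436 + 0.24590 + 0.06592 = 0.81262 bits

log₂(4) = 2.00000 bits

D_KL(P||U) = 2.00000 - 0.81262 = 1.18738 ≈ 1.1874 bits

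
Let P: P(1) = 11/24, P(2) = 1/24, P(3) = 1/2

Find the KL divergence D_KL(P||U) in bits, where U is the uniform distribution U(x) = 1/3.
0.3781 bits

U(i) = 1/3 for all i

D_KL(P||U) = Σ P(x) log₂(P(x) / (1/3))
           = Σ P(x) log₂(P(x)) + log₂(3)
           = log₂(3) - H(P)

H(P) = -Σ P(x) log₂(P(x)):
  -P(1)·log₂(P(1)) = -(11/24)·log₂(11/24) = 0.51587
  -P(2)·log₂(P(2)) = -(1/24)·log₂(1/24) = 0.19104
  -P(3)·log₂(P(3)) = -(1/2)·log₂(1/2) = 0.50000
H(P) = 0.51587 + 0.19104 + 0.50000 = 1.20691 bits

log₂(3) = 1.58496 bits

D_KL(P||U) = 1.58496 - 1.20691 = 0.37805 ≈ 0.3781 bits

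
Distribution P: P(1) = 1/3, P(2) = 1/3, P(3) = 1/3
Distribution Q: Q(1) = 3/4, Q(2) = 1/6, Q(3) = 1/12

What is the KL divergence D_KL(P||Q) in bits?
0.6100 bits

D_KL(P||Q) = Σ P(x) log₂(P(x)/Q(x))

Computing term by term:
  P(1)·log₂(P(1)/Q(1)) = (1/3)·log₂((1/3)/(3/4)) = -0.38998
  P(2)·log₂(P(2)/Q(2)) = (1/3)·log₂((1/3)/(1/6)) = 0.33333
  P(3)·log₂(P(3)/Q(3)) = (1/3)·log₂((1/3)/(1/12)) = 0.66667

D_KL(P||Q) = -0.38998 + 0.33333 + 0.66667 = 0.61002 ≈ 0.6100 bits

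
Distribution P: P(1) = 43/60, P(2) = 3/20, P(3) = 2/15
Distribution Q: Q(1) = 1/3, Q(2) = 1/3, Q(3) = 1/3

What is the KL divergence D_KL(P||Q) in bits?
0.4424 bits

D_KL(P||Q) = Σ P(x) log₂(P(x)/Q(x))

Computing term by term:
  P(1)·log₂(P(1)/Q(1)) = (43/60)·log₂((43/60)/(1/3)) = 0.79144
  P(2)·log₂(P(2)/Q(2)) = (3/20)·log₂((3/20)/(1/3)) = -0.17280
  P(3)·log₂(P(3)/Q(3)) = (2/15)·log₂((2/15)/(1/3)) = -0.17626

D_KL(P||Q) = 0.79144 - 0.17280 - 0.17626 = 0.44238 ≈ 0.4424 bits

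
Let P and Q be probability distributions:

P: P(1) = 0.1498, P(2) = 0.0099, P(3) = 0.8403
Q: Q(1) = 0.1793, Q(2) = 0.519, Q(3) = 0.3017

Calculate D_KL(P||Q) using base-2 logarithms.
1.1464 bits

D_KL(P||Q) = Σ P(x) log₂(P(x)/Q(x))

Computing term by term:
  P(1)·log₂(P(1)/Q(1)) = 0.1498·log₂(0.1498/0.1793) = -0.03885
  P(2)·log₂(P(2)/Q(2)) = 0.0099·log₂(0.0099/0.519) = -0.05655
  P(3)·log₂(P(3)/Q(3)) = 0.8403·log₂(0.8403/0.3017) = 1.24179

D_KL(P||Q) = -0.03885 - 0.05655 + 1.24179 = 1.14639 ≈ 1.1464 bits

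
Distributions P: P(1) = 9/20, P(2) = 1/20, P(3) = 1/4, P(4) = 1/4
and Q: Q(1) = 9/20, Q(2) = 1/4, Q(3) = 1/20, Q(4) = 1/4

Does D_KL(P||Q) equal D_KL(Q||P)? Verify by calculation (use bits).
D_KL(P||Q) = 0.4644 bits, D_KL(Q||P) = 0.4644 bits. Yes — for this pair D_KL(P||Q) = D_KL(Q||P).

D_KL(P||Q) = Σ P(x) log₂(P(x)/Q(x))

Computing term by term:
  P(1)·log₂(P(1)/Q(1)) = (9/20)·log₂((9/20)/(9/20)) = 0.00000
  P(2)·log₂(P(2)/Q(2)) = (1/20)·log₂((1/20)/(1/4)) = -0.11610
  P(3)·log₂(P(3)/Q(3)) = (1/4)·log₂((1/4)/(1/20)) = 0.58048
  P(4)·log₂(P(4)/Q(4)) = (1/4)·log₂((1/4)/(1/4)) = 0.00000

D_KL(P||Q) = 0.00000 - 0.11610 + 0.58048 + 0.00000 = 0.46438 ≈ 0.4644 bits

D_KL(Q||P) = Σ Q(x) log₂(Q(x)/P(x))

Computing term by term:
  Q(1)·log₂(Q(1)/P(1)) = (9/20)·log₂((9/20)/(9/20)) = 0.00000
  Q(2)·log₂(Q(2)/P(2)) = (1/4)·log₂((1/4)/(1/20)) = 0.58048
  Q(3)·log₂(Q(3)/P(3)) = (1/20)·log₂((1/20)/(1/4)) = -0.11610
  Q(4)·log₂(Q(4)/P(4)) = (1/4)·log₂((1/4)/(1/4)) = 0.00000

D_KL(Q||P) = 0.00000 + 0.58048 - 0.11610 + 0.00000 = 0.46438 ≈ 0.4644 bits

These ARE equal here. Q is P with outcomes relabeled (Q(2) = P(3), Q(3) = P(2)) by a relabeling that is its own inverse, so the two sums contain exactly the same terms in a different order. This is a special case — KL divergence is not symmetric in general: D_KL(P||Q) ≠ D_KL(Q||P) for most P, Q.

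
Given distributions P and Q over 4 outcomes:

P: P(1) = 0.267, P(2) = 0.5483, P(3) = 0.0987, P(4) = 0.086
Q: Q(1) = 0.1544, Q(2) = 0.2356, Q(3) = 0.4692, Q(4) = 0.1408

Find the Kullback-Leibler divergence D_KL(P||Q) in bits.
0.5960 bits

D_KL(P||Q) = Σ P(x) log₂(P(x)/Q(x))

Computing term by term:
  P(1)·log₂(P(1)/Q(1)) = 0.267·log₂(0.267/0.1544) = 0.21097
  P(2)·log₂(P(2)/Q(2)) = 0.5483·log₂(0.5483/0.2356) = 0.66817
  P(3)·log₂(P(3)/Q(3)) = 0.0987·log₂(0.0987/0.4692) = -0.22198
  P(4)·log₂(P(4)/Q(4)) = 0.086·log₂(0.086/0.1408) = -0.06117

D_KL(P||Q) = 0.21097 + 0.66817 - 0.22198 - 0.06117 = 0.59599 ≈ 0.5960 bits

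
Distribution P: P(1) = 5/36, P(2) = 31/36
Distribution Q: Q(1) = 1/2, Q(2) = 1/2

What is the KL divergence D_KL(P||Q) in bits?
0.4187 bits

D_KL(P||Q) = Σ P(x) log₂(P(x)/Q(x))

Computing term by term:
  P(1)·log₂(P(1)/Q(1)) = (5/36)·log₂((5/36)/(1/2)) = -0.25667
  P(2)·log₂(P(2)/Q(2)) = (31/36)·log₂((31/36)/(1/2)) = 0.67534

D_KL(P||Q) = -0.25667 + 0.67534 = 0.41867 ≈ 0.4187 bits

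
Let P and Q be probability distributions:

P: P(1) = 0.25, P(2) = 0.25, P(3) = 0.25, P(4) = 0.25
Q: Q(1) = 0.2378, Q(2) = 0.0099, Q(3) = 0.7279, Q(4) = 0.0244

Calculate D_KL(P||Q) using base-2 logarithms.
1.6364 bits

D_KL(P||Q) = Σ P(x) log₂(P(x)/Q(x))

Computing term by term:
  P(1)·log₂(P(1)/Q(1)) = 0.25·log₂(0.25/0.2378) = 0.01804
  P(2)·log₂(P(2)/Q(2)) = 0.25·log₂(0.25/0.0099) = 1.16459
  P(3)·log₂(P(3)/Q(3)) = 0.25·log₂(0.25/0.7279) = -0.38545
  P(4)·log₂(P(4)/Q(4)) = 0.25·log₂(0.25/0.0244) = 0.83924

D_KL(P||Q) = 0.01804 + 1.16459 - 0.38545 + 0.83924 = 1.63642 ≈ 1.6364 bits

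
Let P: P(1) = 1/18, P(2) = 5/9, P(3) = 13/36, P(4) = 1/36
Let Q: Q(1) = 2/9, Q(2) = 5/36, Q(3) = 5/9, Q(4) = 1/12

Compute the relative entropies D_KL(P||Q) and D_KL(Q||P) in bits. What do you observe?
D_KL(P||Q) = 0.7315 bits, D_KL(Q||P) = 0.6440 bits. The two directions give different values (D_KL(P||Q) exceeds D_KL(Q||P) by 0.0875 bits): KL divergence is asymmetric.

D_KL(P||Q) = Σ P(x) log₂(P(x)/Q(x))

Computing term by term:
  P(1)·log₂(P(1)/Q(1)) = (1/18)·log₂((1/18)/(2/9)) = -0.11111
  P(2)·log₂(P(2)/Q(2)) = (5/9)·log₂((5/9)/(5/36)) = 1.11111
  P(3)·log₂(P(3)/Q(3)) = (13/36)·log₂((13/36)/(5/9)) = -0.22443
  P(4)·log₂(P(4)/Q(4)) = (1/36)·log₂((1/36)/(1/12)) = -0.04403

D_KL(P||Q) = -0.11111 + 1.11111 - 0.22443 - 0.04403 = 0.73154 ≈ 0.7315 bits

D_KL(Q||P) = Σ Q(x) log₂(Q(x)/P(x))

Computing term by term:
  Q(1)·log₂(Q(1)/P(1)) = (2/9)·log₂((2/9)/(1/18)) = 0.44444
  Q(2)·log₂(Q(2)/P(2)) = (5/36)·log₂((5/36)/(5/9)) = -0.27778
  Q(3)·log₂(Q(3)/P(3)) = (5/9)·log₂((5/9)/(13/36)) = 0.34527
  Q(4)·log₂(Q(4)/P(4)) = (1/12)·log₂((1/12)/(1/36)) = 0.13208

D_KL(Q||P) = 0.44444 - 0.27778 + 0.34527 + 0.13208 = 0.64401 ≈ 0.6440 bits

These are NOT equal (difference: 0.0875 bits). KL divergence is asymmetric: D_KL(P||Q) ≠ D_KL(Q||P) in general.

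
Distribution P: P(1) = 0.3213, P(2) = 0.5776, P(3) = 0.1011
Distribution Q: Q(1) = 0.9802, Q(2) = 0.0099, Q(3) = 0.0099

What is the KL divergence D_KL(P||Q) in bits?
3.2104 bits

D_KL(P||Q) = Σ P(x) log₂(P(x)/Q(x))

Computing term by term:
  P(1)·log₂(P(1)/Q(1)) = 0.3213·log₂(0.3213/0.9802) = -0.51702
  P(2)·log₂(P(2)/Q(2)) = 0.5776·log₂(0.5776/0.0099) = 3.38849
  P(3)·log₂(P(3)/Q(3)) = 0.1011·log₂(0.1011/0.0099) = 0.33891

D_KL(P||Q) = -0.51702 + 3.38849 + 0.33891 = 3.21038 ≈ 3.2104 bits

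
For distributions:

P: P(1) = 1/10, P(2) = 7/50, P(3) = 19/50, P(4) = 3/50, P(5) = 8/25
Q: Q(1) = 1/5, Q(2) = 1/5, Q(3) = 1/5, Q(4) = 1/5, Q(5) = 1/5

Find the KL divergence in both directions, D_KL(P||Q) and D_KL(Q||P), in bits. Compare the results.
D_KL(P||Q) = 0.2926 bits, D_KL(Q||P) = 0.3295 bits. D_KL(Q||P) is larger than D_KL(P||Q) by 0.0369 bits; the two directions differ.

D_KL(P||Q) = Σ P(x) log₂(P(x)/Q(x))

Computing term by term:
  P(1)·log₂(P(1)/Q(1)) = (1/10)·log₂((1/10)/(1/5)) = -0.10000
  P(2)·log₂(P(2)/Q(2)) = (7/50)·log₂((7/50)/(1/5)) = -0.07204
  P(3)·log₂(P(3)/Q(3)) = (19/50)·log₂((19/50)/(1/5)) = 0.35188
  P(4)·log₂(P(4)/Q(4)) = (3/50)·log₂((3/50)/(1/5)) = -0.10422
  P(5)·log₂(P(5)/Q(5)) = (8/25)·log₂((8/25)/(1/5)) = 0.21698

D_KL(P||Q) = -0.10000 - 0.07204 + 0.35188 - 0.10422 + 0.21698 = 0.29260 ≈ 0.2926 bits

D_KL(Q||P) = Σ Q(x) log₂(Q(x)/P(x))

Computing term by term:
  Q(1)·log₂(Q(1)/P(1)) = (1/5)·log₂((1/5)/(1/10)) = 0.20000
  Q(2)·log₂(Q(2)/P(2)) = (1/5)·log₂((1/5)/(7/50)) = 0.10291
  Q(3)·log₂(Q(3)/P(3)) = (1/5)·log₂((1/5)/(19/50)) = -0.18520
  Q(4)·log₂(Q(4)/P(4)) = (1/5)·log₂((1/5)/(3/50)) = 0.34739
  Q(5)·log₂(Q(5)/P(5)) = (1/5)·log₂((1/5)/(8/25)) = -0.13561

D_KL(Q||P) = 0.20000 + 0.10291 - 0.18520 + 0.34739 - 0.13561 = 0.32949 ≈ 0.3295 bits

These are NOT equal (difference: 0.0369 bits). KL divergence is asymmetric: D_KL(P||Q) ≠ D_KL(Q||P) in general.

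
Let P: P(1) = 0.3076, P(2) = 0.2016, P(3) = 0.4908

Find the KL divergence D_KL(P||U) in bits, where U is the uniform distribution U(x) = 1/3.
0.0920 bits

U(i) = 1/3 for all i

D_KL(P||U) = Σ P(x) log₂(P(x) / (1/3))
           = Σ P(x) log₂(P(x)) + log₂(3)
           = log₂(3) - H(P)

H(P) = -Σ P(x) log₂(P(x)):
  -P(1)·log₂(P(1)) = -(0.3076)·log₂(0.3076) = 0.52319
  -P(2)·log₂(P(2)) = -(0.2016)·log₂(0.2016) = 0.46578
  -P(3)·log₂(P(3)) = -(0.4908)·log₂(0.4908) = 0.50395
H(P) = 0.52319 + 0.46578 + 0.50395 = 1.49292 bits

log₂(3) = 1.58496 bits

D_KL(P||U) = 1.58496 - 1.49292 = 0.09204 ≈ 0.0920 bits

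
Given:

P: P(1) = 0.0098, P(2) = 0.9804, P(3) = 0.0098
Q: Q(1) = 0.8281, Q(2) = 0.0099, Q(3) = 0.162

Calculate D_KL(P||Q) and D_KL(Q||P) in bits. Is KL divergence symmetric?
D_KL(P||Q) = 6.3975 bits, D_KL(Q||P) = 5.8906 bits. No, KL divergence is not symmetric.

D_KL(P||Q) = Σ P(x) log₂(P(x)/Q(x))

Computing term by term:
  P(1)·log₂(P(1)/Q(1)) = 0.0098·log₂(0.0098/0.8281) = -0.06273
  P(2)·log₂(P(2)/Q(2)) = 0.9804·log₂(0.9804/0.0099) = 6.49985
  P(3)·log₂(P(3)/Q(3)) = 0.0098·log₂(0.0098/0.162) = -0.03966

D_KL(P||Q) = -0.06273 + 6.49985 - 0.03966 = 6.39746 ≈ 6.3975 bits

D_KL(Q||P) = Σ Q(x) log₂(Q(x)/P(x))

Computing term by term:
  Q(1)·log₂(Q(1)/P(1)) = 0.8281·log₂(0.8281/0.0098) = 5.30057
  Q(2)·log₂(Q(2)/P(2)) = 0.0099·log₂(0.0099/0.9804) = -0.06564
  Q(3)·log₂(Q(3)/P(3)) = 0.162·log₂(0.162/0.0098) = 0.65563

D_KL(Q||P) = 5.30057 - 0.06564 + 0.65563 = 5.89056 ≈ 5.8906 bits

These are NOT equal (difference: 0.5069 bits). KL divergence is asymmetric: D_KL(P||Q) ≠ D_KL(Q||P) in general.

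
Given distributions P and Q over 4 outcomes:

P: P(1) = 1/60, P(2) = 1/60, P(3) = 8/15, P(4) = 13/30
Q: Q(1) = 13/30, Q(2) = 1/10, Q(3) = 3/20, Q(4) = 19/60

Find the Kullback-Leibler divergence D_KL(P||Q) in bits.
1.0507 bits

D_KL(P||Q) = Σ P(x) log₂(P(x)/Q(x))

Computing term by term:
  P(1)·log₂(P(1)/Q(1)) = (1/60)·log₂((1/60)/(13/30)) = -0.07834
  P(2)·log₂(P(2)/Q(2)) = (1/60)·log₂((1/60)/(1/10)) = -0.04308
  P(3)·log₂(P(3)/Q(3)) = (8/15)·log₂((8/15)/(3/20)) = 0.97604
  P(4)·log₂(P(4)/Q(4)) = (13/30)·log₂((13/30)/(19/60)) = 0.19609

D_KL(P||Q) = -0.07834 - 0.04308 + 0.97604 + 0.19609 = 1.05071 ≈ 1.0507 bits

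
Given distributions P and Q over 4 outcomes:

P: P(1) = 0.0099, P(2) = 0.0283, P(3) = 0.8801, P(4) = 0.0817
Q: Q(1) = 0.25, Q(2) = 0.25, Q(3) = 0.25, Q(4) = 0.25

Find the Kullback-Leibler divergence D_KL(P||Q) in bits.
1.3311 bits

D_KL(P||Q) = Σ P(x) log₂(P(x)/Q(x))

Computing term by term:
  P(1)·log₂(P(1)/Q(1)) = 0.0099·log₂(0.0099/0.25) = -0.04612
  P(2)·log₂(P(2)/Q(2)) = 0.0283·log₂(0.0283/0.25) = -0.08895
  P(3)·log₂(P(3)/Q(3)) = 0.8801·log₂(0.8801/0.25) = 1.59803
  P(4)·log₂(P(4)/Q(4)) = 0.0817·log₂(0.0817/0.25) = -0.13182

D_KL(P||Q) = -0.04612 - 0.08895 + 1.59803 - 0.13182 = 1.33114 ≈ 1.3311 bits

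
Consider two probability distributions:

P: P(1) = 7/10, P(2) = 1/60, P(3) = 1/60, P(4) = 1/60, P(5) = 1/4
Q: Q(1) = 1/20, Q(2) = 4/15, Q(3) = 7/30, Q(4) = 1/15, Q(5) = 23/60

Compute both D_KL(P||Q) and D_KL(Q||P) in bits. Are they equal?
D_KL(P||Q) = 2.3475 bits, D_KL(Q||P) = 2.1344 bits. No, they are not equal.

D_KL(P||Q) = Σ P(x) log₂(P(x)/Q(x))

Computing term by term:
  P(1)·log₂(P(1)/Q(1)) = (7/10)·log₂((7/10)/(1/20)) = 2.66515
  P(2)·log₂(P(2)/Q(2)) = (1/60)·log₂((1/60)/(4/15)) = -0.06667
  P(3)·log₂(P(3)/Q(3)) = (1/60)·log₂((1/60)/(7/30)) = -0.06346
  P(4)·log₂(P(4)/Q(4)) = (1/60)·log₂((1/60)/(1/15)) = -0.03333
  P(5)·log₂(P(5)/Q(5)) = (1/4)·log₂((1/4)/(23/60)) = -0.15417

D_KL(P||Q) = 2.66515 - 0.06667 - 0.06346 - 0.03333 - 0.15417 = 2.34752 ≈ 2.3475 bits

D_KL(Q||P) = Σ Q(x) log₂(Q(x)/P(x))

Computing term by term:
  Q(1)·log₂(Q(1)/P(1)) = (1/20)·log₂((1/20)/(7/10)) = -0.19037
  Q(2)·log₂(Q(2)/P(2)) = (4/15)·log₂((4/15)/(1/60)) = 1.06667
  Q(3)·log₂(Q(3)/P(3)) = (7/30)·log₂((7/30)/(1/60)) = 0.88838
  Q(4)·log₂(Q(4)/P(4)) = (1/15)·log₂((1/15)/(1/60)) = 0.13333
  Q(5)·log₂(Q(5)/P(5)) = (23/60)·log₂((23/60)/(1/4)) = 0.23639

D_KL(Q||P) = -0.19037 + 1.06667 + 0.88838 + 0.13333 + 0.23639 = 2.13440 ≈ 2.1344 bits

These are NOT equal (difference: 0.2131 bits). KL divergence is asymmetric: D_KL(P||Q) ≠ D_KL(Q||P) in general.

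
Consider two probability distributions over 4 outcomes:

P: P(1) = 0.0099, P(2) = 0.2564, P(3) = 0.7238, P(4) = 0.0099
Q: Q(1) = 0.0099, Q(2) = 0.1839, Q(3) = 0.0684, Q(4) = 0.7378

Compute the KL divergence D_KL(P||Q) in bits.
2.5248 bits

D_KL(P||Q) = Σ P(x) log₂(P(x)/Q(x))

Computing term by term:
  P(1)·log₂(P(1)/Q(1)) = 0.0099·log₂(0.0099/0.0099) = 0.00000
  P(2)·log₂(P(2)/Q(2)) = 0.2564·log₂(0.2564/0.1839) = 0.12294
  P(3)·log₂(P(3)/Q(3)) = 0.7238·log₂(0.7238/0.0684) = 2.46347
  P(4)·log₂(P(4)/Q(4)) = 0.0099·log₂(0.0099/0.7378) = -0.06157

D_KL(P||Q) = 0.00000 + 0.12294 + 2.46347 - 0.06157 = 2.52484 ≈ 2.5248 bits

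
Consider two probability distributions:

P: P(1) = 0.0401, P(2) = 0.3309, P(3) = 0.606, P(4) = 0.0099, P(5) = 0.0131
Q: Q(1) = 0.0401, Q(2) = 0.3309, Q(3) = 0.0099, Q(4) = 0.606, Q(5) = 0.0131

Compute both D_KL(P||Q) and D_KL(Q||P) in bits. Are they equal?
D_KL(P||Q) = 3.5383 bits, D_KL(Q||P) = 3.5383 bits. Yes, in this case they are equal (although KL divergence is not symmetric in general).

D_KL(P||Q) = Σ P(x) log₂(P(x)/Q(x))

Computing term by term:
  P(1)·log₂(P(1)/Q(1)) = 0.0401·log₂(0.0401/0.0401) = 0.00000
  P(2)·log₂(P(2)/Q(2)) = 0.3309·log₂(0.3309/0.3309) = 0.00000
  P(3)·log₂(P(3)/Q(3)) = 0.606·log₂(0.606/0.0099) = 3.59706
  P(4)·log₂(P(4)/Q(4)) = 0.0099·log₂(0.0099/0.606) = -0.05876
  P(5)·log₂(P(5)/Q(5)) = 0.0131·log₂(0.0131/0.0131) = 0.00000

D_KL(P||Q) = 0.00000 + 0.00000 + 3.59706 - 0.05876 + 0.00000 = 3.53830 ≈ 3.5383 bits

D_KL(Q||P) = Σ Q(x) log₂(Q(x)/P(x))

Computing term by term:
  Q(1)·log₂(Q(1)/P(1)) = 0.0401·log₂(0.0401/0.0401) = 0.00000
  Q(2)·log₂(Q(2)/P(2)) = 0.3309·log₂(0.3309/0.3309) = 0.00000
  Q(3)·log₂(Q(3)/P(3)) = 0.0099·log₂(0.0099/0.606) = -0.05876
  Q(4)·log₂(Q(4)/P(4)) = 0.606·log₂(0.606/0.0099) = 3.59706
  Q(5)·log₂(Q(5)/P(5)) = 0.0131·log₂(0.0131/0.0131) = 0.00000

D_KL(Q||P) = 0.00000 + 0.00000 - 0.05876 + 3.59706 + 0.00000 = 3.53830 ≈ 3.5383 bits

These ARE equal here. Q is P with outcomes relabeled (Q(3) = P(4), Q(4) = P(3)) by a relabeling that is its own inverse, so the two sums contain exactly the same terms in a different order. This is a special case — KL divergence is not symmetric in general: D_KL(P||Q) ≠ D_KL(Q||P) for most P, Q.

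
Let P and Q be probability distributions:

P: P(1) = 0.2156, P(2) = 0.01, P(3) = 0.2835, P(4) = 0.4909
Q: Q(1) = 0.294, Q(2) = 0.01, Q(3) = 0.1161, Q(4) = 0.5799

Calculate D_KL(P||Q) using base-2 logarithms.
0.1507 bits

D_KL(P||Q) = Σ P(x) log₂(P(x)/Q(x))

Computing term by term:
  P(1)·log₂(P(1)/Q(1)) = 0.2156·log₂(0.2156/0.294) = -0.09647
  P(2)·log₂(P(2)/Q(2)) = 0.01·log₂(0.01/0.01) = 0.00000
  P(3)·log₂(P(3)/Q(3)) = 0.2835·log₂(0.2835/0.1161) = 0.36514
  P(4)·log₂(P(4)/Q(4)) = 0.4909·log₂(0.4909/0.5799) = -0.11800

D_KL(P||Q) = -0.09647 + 0.00000 + 0.36514 - 0.11800 = 0.15067 ≈ 0.1507 bits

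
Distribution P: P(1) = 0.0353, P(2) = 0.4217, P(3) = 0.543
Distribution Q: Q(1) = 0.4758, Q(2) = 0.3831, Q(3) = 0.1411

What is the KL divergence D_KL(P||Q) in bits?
0.9817 bits

D_KL(P||Q) = Σ P(x) log₂(P(x)/Q(x))

Computing term by term:
  P(1)·log₂(P(1)/Q(1)) = 0.0353·log₂(0.0353/0.4758) = -0.13247
  P(2)·log₂(P(2)/Q(2)) = 0.4217·log₂(0.4217/0.3831) = 0.05840
  P(3)·log₂(P(3)/Q(3)) = 0.543·log₂(0.543/0.1411) = 1.05572

D_KL(P||Q) = -0.13247 + 0.05840 + 1.05572 = 0.98165 ≈ 0.9817 bits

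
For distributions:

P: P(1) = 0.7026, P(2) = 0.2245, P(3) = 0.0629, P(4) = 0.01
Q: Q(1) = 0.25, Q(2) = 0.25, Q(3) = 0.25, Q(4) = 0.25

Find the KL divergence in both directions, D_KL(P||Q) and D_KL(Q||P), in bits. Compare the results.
D_KL(P||Q) = 0.8409 bits, D_KL(Q||P) = 1.3248 bits. D_KL(Q||P) is larger than D_KL(P||Q) by 0.4839 bits; the two directions differ.

D_KL(P||Q) = Σ P(x) log₂(P(x)/Q(x))

Computing term by term:
  P(1)·log₂(P(1)/Q(1)) = 0.7026·log₂(0.7026/0.25) = 1.04742
  P(2)·log₂(P(2)/Q(2)) = 0.2245·log₂(0.2245/0.25) = -0.03485
  P(3)·log₂(P(3)/Q(3)) = 0.0629·log₂(0.0629/0.25) = -0.12522
  P(4)·log₂(P(4)/Q(4)) = 0.01·log₂(0.01/0.25) = -0.04644

D_KL(P||Q) = 1.04742 - 0.03485 - 0.12522 - 0.04644 = 0.84091 ≈ 0.8409 bits

D_KL(Q||P) = Σ Q(x) log₂(Q(x)/P(x))

Computing term by term:
  Q(1)·log₂(Q(1)/P(1)) = 0.25·log₂(0.25/0.7026) = -0.37269
  Q(2)·log₂(Q(2)/P(2)) = 0.25·log₂(0.25/0.2245) = 0.03880
  Q(3)·log₂(Q(3)/P(3)) = 0.25·log₂(0.25/0.0629) = 0.49770
  Q(4)·log₂(Q(4)/P(4)) = 0.25·log₂(0.25/0.01) = 1.16096

D_KL(Q||P) = -0.37269 + 0.03880 + 0.49770 + 1.16096 = 1.32477 ≈ 1.3248 bits

These are NOT equal (difference: 0.4839 bits). KL divergence is asymmetric: D_KL(P||Q) ≠ D_KL(Q||P) in general.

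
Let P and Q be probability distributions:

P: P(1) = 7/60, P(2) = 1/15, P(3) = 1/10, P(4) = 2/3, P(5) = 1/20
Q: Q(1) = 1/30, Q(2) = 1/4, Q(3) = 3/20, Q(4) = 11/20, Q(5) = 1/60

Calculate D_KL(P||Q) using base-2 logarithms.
0.2895 bits

D_KL(P||Q) = Σ P(x) log₂(P(x)/Q(x))

Computing term by term:
  P(1)·log₂(P(1)/Q(1)) = (7/60)·log₂((7/60)/(1/30)) = 0.21086
  P(2)·log₂(P(2)/Q(2)) = (1/15)·log₂((1/15)/(1/4)) = -0.12713
  P(3)·log₂(P(3)/Q(3)) = (1/10)·log₂((1/10)/(3/20)) = -0.05850
  P(4)·log₂(P(4)/Q(4)) = (2/3)·log₂((2/3)/(11/20)) = 0.18502
  P(5)·log₂(P(5)/Q(5)) = (1/20)·log₂((1/20)/(1/60)) = 0.07925

D_KL(P||Q) = 0.21086 - 0.12713 - 0.05850 + 0.18502 + 0.07925 = 0.28950 ≈ 0.2895 bits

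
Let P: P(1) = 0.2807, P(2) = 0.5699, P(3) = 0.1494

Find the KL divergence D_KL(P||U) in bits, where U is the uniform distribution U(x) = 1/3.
0.1984 bits

U(i) = 1/3 for all i

D_KL(P||U) = Σ P(x) log₂(P(x) / (1/3))
           = Σ P(x) log₂(P(x)) + log₂(3)
           = log₂(3) - H(P)

H(P) = -Σ P(x) log₂(P(x)):
  -P(1)·log₂(P(1)) = -(0.2807)·log₂(0.2807) = 0.51449
  -P(2)·log₂(P(2)) = -(0.5699)·log₂(0.5699) = 0.46231
  -P(3)·log₂(P(3)) = -(0.1494)·log₂(0.1494) = 0.40977
H(P) = 0.51449 + 0.46231 + 0.40977 = 1.38657 bits

log₂(3) = 1.58496 bits

D_KL(P||U) = 1.58496 - 1.38657 = 0.19839 ≈ 0.1984 bits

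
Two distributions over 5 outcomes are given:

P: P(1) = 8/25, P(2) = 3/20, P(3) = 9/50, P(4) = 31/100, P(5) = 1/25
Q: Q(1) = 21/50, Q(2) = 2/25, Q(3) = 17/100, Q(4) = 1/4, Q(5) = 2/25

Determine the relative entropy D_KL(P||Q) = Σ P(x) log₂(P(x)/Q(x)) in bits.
0.0815 bits

D_KL(P||Q) = Σ P(x) log₂(P(x)/Q(x))

Computing term by term:
  P(1)·log₂(P(1)/Q(1)) = (8/25)·log₂((8/25)/(21/50)) = -0.12554
  P(2)·log₂(P(2)/Q(2)) = (3/20)·log₂((3/20)/(2/25)) = 0.13603
  P(3)·log₂(P(3)/Q(3)) = (9/50)·log₂((9/50)/(17/100)) = 0.01484
  P(4)·log₂(P(4)/Q(4)) = (31/100)·log₂((31/100)/(1/4)) = 0.09621
  P(5)·log₂(P(5)/Q(5)) = (1/25)·log₂((1/25)/(2/25)) = -0.04000

D_KL(P||Q) = -0.12554 + 0.13603 + 0.01484 + 0.09621 - 0.04000 = 0.08154 ≈ 0.0815 bits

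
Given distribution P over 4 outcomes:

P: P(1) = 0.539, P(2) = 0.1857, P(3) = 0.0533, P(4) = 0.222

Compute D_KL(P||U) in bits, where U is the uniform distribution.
0.3609 bits

U(i) = 1/4 for all i

D_KL(P||U) = Σ P(x) log₂(P(x) / (1/4))
           = Σ P(x) log₂(P(x)) + log₂(4)
           = log₂(4) - H(P)

H(P) = -Σ P(x) log₂(P(x)):
  -P(1)·log₂(P(1)) = -(0.539)·log₂(0.539) = 0.48060
  -P(2)·log₂(P(2)) = -(0.1857)·log₂(0.1857) = 0.45106
  -P(3)·log₂(P(3)) = -(0.0533)·log₂(0.0533) = 0.22544
  -P(4)·log₂(P(4)) = -(0.222)·log₂(0.222) = 0.48204
H(P) = 0.48060 + 0.45106 + 0.22544 + 0.48204 = 1.63914 bits

log₂(4) = 2.00000 bits

D_KL(P||U) = 2.00000 - 1.63914 = 0.36086 ≈ 0.3609 bits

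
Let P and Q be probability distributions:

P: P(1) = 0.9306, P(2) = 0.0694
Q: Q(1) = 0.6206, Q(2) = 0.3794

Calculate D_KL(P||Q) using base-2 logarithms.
0.3739 bits

D_KL(P||Q) = Σ P(x) log₂(P(x)/Q(x))

Computing term by term:
  P(1)·log₂(P(1)/Q(1)) = 0.9306·log₂(0.9306/0.6206) = 0.54393
  P(2)·log₂(P(2)/Q(2)) = 0.0694·log₂(0.0694/0.3794) = -0.17008

D_KL(P||Q) = 0.54393 - 0.17008 = 0.37385 ≈ 0.3739 bits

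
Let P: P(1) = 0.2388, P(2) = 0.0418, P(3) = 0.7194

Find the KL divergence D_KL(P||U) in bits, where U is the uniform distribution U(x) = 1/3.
0.5583 bits

U(i) = 1/3 for all i

D_KL(P||U) = Σ P(x) log₂(P(x) / (1/3))
           = Σ P(x) log₂(P(x)) + log₂(3)
           = log₂(3) - H(P)

H(P) = -Σ P(x) log₂(P(x)):
  -P(1)·log₂(P(1)) = -(0.2388)·log₂(0.2388) = 0.49339
  -P(2)·log₂(P(2)) = -(0.0418)·log₂(0.0418) = 0.19146
  -P(3)·log₂(P(3)) = -(0.7194)·log₂(0.7194) = 0.34181
H(P) = 0.49339 + 0.19146 + 0.34181 = 1.02666 bits

log₂(3) = 1.58496 bits

D_KL(P||U) = 1.58496 - 1.02666 = 0.55830 ≈ 0.5583 bits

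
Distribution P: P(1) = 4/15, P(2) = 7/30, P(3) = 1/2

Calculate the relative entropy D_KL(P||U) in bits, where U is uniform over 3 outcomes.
0.0866 bits

U(i) = 1/3 for all i

D_KL(P||U) = Σ P(x) log₂(P(x) / (1/3))
           = Σ P(x) log₂(P(x)) + log₂(3)
           = log₂(3) - H(P)

H(P) = -Σ P(x) log₂(P(x)):
  -P(1)·log₂(P(1)) = -(4/15)·log₂(4/15) = 0.50850
  -P(2)·log₂(P(2)) = -(7/30)·log₂(7/30) = 0.48989
  -P(3)·log₂(P(3)) = -(1/2)·log₂(1/2) = 0.50000
H(P) = 0.50850 + 0.48989 + 0.50000 = 1.49839 bits

log₂(3) = 1.58496 bits

D_KL(P||U) = 1.58496 - 1.49839 = 0.08657 ≈ 0.0866 bits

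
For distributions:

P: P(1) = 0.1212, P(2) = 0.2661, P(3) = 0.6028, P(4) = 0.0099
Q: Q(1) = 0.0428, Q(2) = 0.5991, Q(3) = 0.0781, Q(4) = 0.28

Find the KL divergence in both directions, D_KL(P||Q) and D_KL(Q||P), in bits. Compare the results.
D_KL(P||Q) = 1.5999 bits, D_KL(Q||P) = 1.7570 bits. D_KL(Q||P) is larger than D_KL(P||Q) by 0.1571 bits; the two directions differ.

D_KL(P||Q) = Σ P(x) log₂(P(x)/Q(x))

Computing term by term:
  P(1)·log₂(P(1)/Q(1)) = 0.1212·log₂(0.1212/0.0428) = 0.18201
  P(2)·log₂(P(2)/Q(2)) = 0.2661·log₂(0.2661/0.5991) = -0.31156
  P(3)·log₂(P(3)/Q(3)) = 0.6028·log₂(0.6028/0.0781) = 1.77723
  P(4)·log₂(P(4)/Q(4)) = 0.0099·log₂(0.0099/0.28) = -0.04774

D_KL(P||Q) = 0.18201 - 0.31156 + 1.77723 - 0.04774 = 1.59994 ≈ 1.5999 bits

D_KL(Q||P) = Σ Q(x) log₂(Q(x)/P(x))

Computing term by term:
  Q(1)·log₂(Q(1)/P(1)) = 0.0428·log₂(0.0428/0.1212) = -0.06427
  Q(2)·log₂(Q(2)/P(2)) = 0.5991·log₂(0.5991/0.2661) = 0.70144
  Q(3)·log₂(Q(3)/P(3)) = 0.0781·log₂(0.0781/0.6028) = -0.23026
  Q(4)·log₂(Q(4)/P(4)) = 0.28·log₂(0.28/0.0099) = 1.35012

D_KL(Q||P) = -0.06427 + 0.70144 - 0.23026 + 1.35012 = 1.75703 ≈ 1.7570 bits

These are NOT equal (difference: 0.1571 bits). KL divergence is asymmetric: D_KL(P||Q) ≠ D_KL(Q||P) in general.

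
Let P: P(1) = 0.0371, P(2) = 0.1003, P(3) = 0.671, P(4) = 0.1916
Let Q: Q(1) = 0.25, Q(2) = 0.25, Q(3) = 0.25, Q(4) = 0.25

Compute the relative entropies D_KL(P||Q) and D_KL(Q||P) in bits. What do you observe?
D_KL(P||Q) = 0.6479 bits, D_KL(Q||P) = 0.7574 bits. The two directions give different values (D_KL(Q||P) exceeds D_KL(P||Q) by 0.1095 bits): KL divergence is asymmetric.

D_KL(P||Q) = Σ P(x) log₂(P(x)/Q(x))

Computing term by term:
  P(1)·log₂(P(1)/Q(1)) = 0.0371·log₂(0.0371/0.25) = -0.10212
  P(2)·log₂(P(2)/Q(2)) = 0.1003·log₂(0.1003/0.25) = -0.13216
  P(3)·log₂(P(3)/Q(3)) = 0.671·log₂(0.671/0.25) = 0.95576
  P(4)·log₂(P(4)/Q(4)) = 0.1916·log₂(0.1916/0.25) = -0.07354

D_KL(P||Q) = -0.10212 - 0.13216 + 0.95576 - 0.07354 = 0.64794 ≈ 0.6479 bits

D_KL(Q||P) = Σ Q(x) log₂(Q(x)/P(x))

Computing term by term:
  Q(1)·log₂(Q(1)/P(1)) = 0.25·log₂(0.25/0.0371) = 0.68811
  Q(2)·log₂(Q(2)/P(2)) = 0.25·log₂(0.25/0.1003) = 0.32940
  Q(3)·log₂(Q(3)/P(3)) = 0.25·log₂(0.25/0.671) = -0.35610
  Q(4)·log₂(Q(4)/P(4)) = 0.25·log₂(0.25/0.1916) = 0.09596

D_KL(Q||P) = 0.68811 + 0.32940 - 0.35610 + 0.09596 = 0.75737 ≈ 0.7574 bits

These are NOT equal (difference: 0.1095 bits). KL divergence is asymmetric: D_KL(P||Q) ≠ D_KL(Q||P) in general.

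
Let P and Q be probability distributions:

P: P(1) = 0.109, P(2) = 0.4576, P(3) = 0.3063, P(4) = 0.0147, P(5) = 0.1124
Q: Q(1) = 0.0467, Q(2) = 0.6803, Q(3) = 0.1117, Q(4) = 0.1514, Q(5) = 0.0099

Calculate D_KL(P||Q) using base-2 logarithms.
0.6618 bits

D_KL(P||Q) = Σ P(x) log₂(P(x)/Q(x))

Computing term by term:
  P(1)·log₂(P(1)/Q(1)) = 0.109·log₂(0.109/0.0467) = 0.13329
  P(2)·log₂(P(2)/Q(2)) = 0.4576·log₂(0.4576/0.6803) = -0.26179
  P(3)·log₂(P(3)/Q(3)) = 0.3063·log₂(0.3063/0.1117) = 0.44576
  P(4)·log₂(P(4)/Q(4)) = 0.0147·log₂(0.0147/0.1514) = -0.04946
  P(5)·log₂(P(5)/Q(5)) = 0.1124·log₂(0.1124/0.0099) = 0.39397

D_KL(P||Q) = 0.13329 - 0.26179 + 0.44576 - 0.04946 + 0.39397 = 0.66177 ≈ 0.6618 bits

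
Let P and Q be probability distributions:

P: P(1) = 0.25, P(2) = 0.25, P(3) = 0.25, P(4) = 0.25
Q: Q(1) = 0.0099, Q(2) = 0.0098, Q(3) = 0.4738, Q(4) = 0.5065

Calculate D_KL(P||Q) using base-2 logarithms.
1.8476 bits

D_KL(P||Q) = Σ P(x) log₂(P(x)/Q(x))

Computing term by term:
  P(1)·log₂(P(1)/Q(1)) = 0.25·log₂(0.25/0.0099) = 1.16459
  P(2)·log₂(P(2)/Q(2)) = 0.25·log₂(0.25/0.0098) = 1.16825
  P(3)·log₂(P(3)/Q(3)) = 0.25·log₂(0.25/0.4738) = -0.23059
  P(4)·log₂(P(4)/Q(4)) = 0.25·log₂(0.25/0.5065) = -0.25466

D_KL(P||Q) = 1.16459 + 1.16825 - 0.23059 - 0.25466 = 1.84759 ≈ 1.8476 bits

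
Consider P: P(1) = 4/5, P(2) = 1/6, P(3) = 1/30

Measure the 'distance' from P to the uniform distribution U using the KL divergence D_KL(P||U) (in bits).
0.7330 bits

U(i) = 1/3 for all i

D_KL(P||U) = Σ P(x) log₂(P(x) / (1/3))
           = Σ P(x) log₂(P(x)) + log₂(3)
           = log₂(3) - H(P)

H(P) = -Σ P(x) log₂(P(x)):
  -P(1)·log₂(P(1)) = -(4/5)·log₂(4/5) = 0.25754
  -P(2)·log₂(P(2)) = -(1/6)·log₂(1/6) = 0.43083
  -P(3)·log₂(P(3)) = -(1/30)·log₂(1/30) = 0.16356
H(P) = 0.25754 + 0.43083 + 0.16356 = 0.85193 bits

log₂(3) = 1.58496 bits

D_KL(P||U) = 1.58496 - 0.85193 = 0.73303 ≈ 0.7330 bits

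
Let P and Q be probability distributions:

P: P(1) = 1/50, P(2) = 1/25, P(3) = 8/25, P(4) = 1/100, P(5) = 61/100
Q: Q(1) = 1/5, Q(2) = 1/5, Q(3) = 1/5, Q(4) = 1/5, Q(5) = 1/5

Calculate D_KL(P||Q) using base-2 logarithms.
0.9958 bits

D_KL(P||Q) = Σ P(x) log₂(P(x)/Q(x))

Computing term by term:
  P(1)·log₂(P(1)/Q(1)) = (1/50)·log₂((1/50)/(1/5)) = -0.06644
  P(2)·log₂(P(2)/Q(2)) = (1/25)·log₂((1/25)/(1/5)) = -0.09288
  P(3)·log₂(P(3)/Q(3)) = (8/25)·log₂((8/25)/(1/5)) = 0.21698
  P(4)·log₂(P(4)/Q(4)) = (1/100)·log₂((1/100)/(1/5)) = -0.04322
  P(5)·log₂(P(5)/Q(5)) = (61/100)·log₂((61/100)/(1/5)) = 0.98137

D_KL(P||Q) = -0.06644 - 0.09288 + 0.21698 - 0.04322 + 0.98137 = 0.99581 ≈ 0.9958 bits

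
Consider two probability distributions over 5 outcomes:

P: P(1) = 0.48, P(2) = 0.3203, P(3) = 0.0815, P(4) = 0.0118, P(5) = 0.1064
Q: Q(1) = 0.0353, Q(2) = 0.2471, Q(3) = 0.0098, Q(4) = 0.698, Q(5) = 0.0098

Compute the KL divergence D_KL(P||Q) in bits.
2.4729 bits

D_KL(P||Q) = Σ P(x) log₂(P(x)/Q(x))

Computing term by term:
  P(1)·log₂(P(1)/Q(1)) = 0.48·log₂(0.48/0.0353) = 1.80734
  P(2)·log₂(P(2)/Q(2)) = 0.3203·log₂(0.3203/0.2471) = 0.11990
  P(3)·log₂(P(3)/Q(3)) = 0.0815·log₂(0.0815/0.0098) = 0.24906
  P(4)·log₂(P(4)/Q(4)) = 0.0118·log₂(0.0118/0.698) = -0.06946
  P(5)·log₂(P(5)/Q(5)) = 0.1064·log₂(0.1064/0.0098) = 0.36608

D_KL(P||Q) = 1.80734 + 0.11990 + 0.24906 - 0.06946 + 0.36608 = 2.47292 ≈ 2.4729 bits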